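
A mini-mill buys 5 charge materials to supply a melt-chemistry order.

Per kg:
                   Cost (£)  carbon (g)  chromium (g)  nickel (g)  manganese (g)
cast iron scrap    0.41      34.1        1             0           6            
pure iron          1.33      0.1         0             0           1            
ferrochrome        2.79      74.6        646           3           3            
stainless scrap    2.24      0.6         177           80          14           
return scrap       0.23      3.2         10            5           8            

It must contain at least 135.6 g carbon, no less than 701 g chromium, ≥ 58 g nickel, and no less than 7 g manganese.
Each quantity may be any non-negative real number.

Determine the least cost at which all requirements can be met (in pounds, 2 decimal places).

Let x1 = kg of cast iron scrap, x2 = kg of pure iron, x3 = kg of ferrochrome, x4 = kg of stainless scrap, x5 = kg of return scrap.
min 0.41x1 + 1.33x2 + 2.79x3 + 2.24x4 + 0.23x5 with:
  34.1x1 + 0.1x2 + 74.6x3 + 0.6x4 + 3.2x5 ≥ 135.6   (carbon)
  1x1 + 646x3 + 177x4 + 10x5 ≥ 701   (chromium)
  3x3 + 80x4 + 5x5 ≥ 58   (nickel)
  6x1 + 1x2 + 3x3 + 14x4 + 8x5 ≥ 7   (manganese)
  x1, x2, x3, x4, x5 ≥ 0.
The minimum-cost mix takes nothing from pure iron, return scrap — only cast iron scrap, ferrochrome, stainless scrap. There the carbon, chromium, nickel constraints are tight.
So cast iron scrap = 2.012 kg, ferrochrome = 0.8926 kg, stainless scrap = 0.6915 kg.
Objective = 0.41·2.012 + 2.79·0.8926 + 2.24·0.6915 = 4.8642.

£4.86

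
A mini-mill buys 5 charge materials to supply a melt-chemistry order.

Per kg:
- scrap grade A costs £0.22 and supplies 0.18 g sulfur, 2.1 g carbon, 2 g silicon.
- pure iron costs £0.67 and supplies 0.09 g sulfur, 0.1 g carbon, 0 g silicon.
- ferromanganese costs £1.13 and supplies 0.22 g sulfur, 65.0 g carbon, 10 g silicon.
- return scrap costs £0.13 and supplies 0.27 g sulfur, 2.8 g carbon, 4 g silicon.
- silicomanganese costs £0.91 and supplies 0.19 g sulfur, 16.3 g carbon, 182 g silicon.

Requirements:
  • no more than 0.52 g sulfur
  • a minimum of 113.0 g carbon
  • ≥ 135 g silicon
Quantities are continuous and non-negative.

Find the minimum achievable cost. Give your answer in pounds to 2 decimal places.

£2.38

Set it up as a linear program. Let x1 = kg of scrap grade A, x2 = kg of pure iron, x3 = kg of ferromanganese, x4 = kg of return scrap, x5 = kg of silicomanganese.
Minimise 0.22x1 + 0.67x2 + 1.13x3 + 0.13x4 + 0.91x5 s.t.:
  0.18x1 + 0.09x2 + 0.22x3 + 0.27x4 + 0.19x5 ≤ 0.52   (sulfur)
  2.1x1 + 0.1x2 + 65x3 + 2.8x4 + 16.3x5 ≥ 113   (carbon)
  2x1 + 10x3 + 4x4 + 182x5 ≥ 135   (silicon)
  x1, x2, x3, x4, x5 ≥ 0.
At the optimum only ferromanganese, silicomanganese are positive (scrap grade A, pure iron, return scrap = 0). The carbon and silicon requirements are met with equality.
That vertex is x3 = 1.5741, x5 = 0.65527.
Hence cost = 1.13·1.5741 + 0.91·0.65527 = £2.37503.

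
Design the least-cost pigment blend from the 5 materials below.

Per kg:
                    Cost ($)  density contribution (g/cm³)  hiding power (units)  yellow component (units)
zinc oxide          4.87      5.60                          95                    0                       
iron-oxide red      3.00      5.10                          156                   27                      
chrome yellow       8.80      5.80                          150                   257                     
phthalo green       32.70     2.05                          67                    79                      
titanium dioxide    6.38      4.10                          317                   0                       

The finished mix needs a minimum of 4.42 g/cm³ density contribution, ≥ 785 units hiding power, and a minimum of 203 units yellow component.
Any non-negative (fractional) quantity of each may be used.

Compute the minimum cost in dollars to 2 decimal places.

$16.82

Set it up as a linear program. Let x1 = kg of zinc oxide, x2 = kg of iron-oxide red, x3 = kg of chrome yellow, x4 = kg of phthalo green, x5 = kg of titanium dioxide.
min 4.87x1 + 3x2 + 8.8x3 + 32.7x4 + 6.38x5 subject to:
  5.6x1 + 5.1x2 + 5.8x3 + 2.05x4 + 4.1x5 ≥ 4.42   (density contribution)
  95x1 + 156x2 + 150x3 + 67x4 + 317x5 ≥ 785   (hiding power)
  27x2 + 257x3 + 79x4 ≥ 203   (yellow component)
  x1, x2, x3, x4, x5 ≥ 0.
The cheapest feasible vertex uses only iron-oxide red, chrome yellow; zinc oxide, phthalo green, titanium dioxide are not used. Binding constraints: hiding power and yellow component.
So iron-oxide red = 4.753 kg, chrome yellow = 0.2906 kg.
Total cost: 3·4.753 + 8.8·0.2906 = 16.8163.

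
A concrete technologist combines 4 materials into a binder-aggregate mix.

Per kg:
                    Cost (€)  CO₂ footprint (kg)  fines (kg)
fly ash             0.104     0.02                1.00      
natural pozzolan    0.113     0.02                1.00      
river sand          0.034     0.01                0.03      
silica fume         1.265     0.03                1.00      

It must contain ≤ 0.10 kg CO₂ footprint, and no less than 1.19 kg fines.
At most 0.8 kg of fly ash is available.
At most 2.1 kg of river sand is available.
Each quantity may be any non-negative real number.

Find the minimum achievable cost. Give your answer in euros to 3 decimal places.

Set it up as a linear program. Let x1 = kg of fly ash, x2 = kg of natural pozzolan, x3 = kg of river sand, x4 = kg of silica fume.
min 0.104x1 + 0.113x2 + 0.034x3 + 1.265x4 subject to:
  0.02x1 + 0.02x2 + 0.01x3 + 0.03x4 ≤ 0.1   (CO₂ footprint)
  1x1 + 1x2 + 0.03x3 + 1x4 ≥ 1.19   (fines)
  x1 ≤ 0.8
  x3 ≤ 2.1
  x1, x2, x3, x4 ≥ 0.
The minimum-cost mix takes nothing from river sand, silica fume — only fly ash, natural pozzolan. The fines and the fly ash cap requirements are met with equality.
Optimal quantities: fly ash = 0.8 kg, natural pozzolan = 0.39 kg.
Total cost: 0.104·0.8 + 0.113·0.39 = 0.12727.

€0.127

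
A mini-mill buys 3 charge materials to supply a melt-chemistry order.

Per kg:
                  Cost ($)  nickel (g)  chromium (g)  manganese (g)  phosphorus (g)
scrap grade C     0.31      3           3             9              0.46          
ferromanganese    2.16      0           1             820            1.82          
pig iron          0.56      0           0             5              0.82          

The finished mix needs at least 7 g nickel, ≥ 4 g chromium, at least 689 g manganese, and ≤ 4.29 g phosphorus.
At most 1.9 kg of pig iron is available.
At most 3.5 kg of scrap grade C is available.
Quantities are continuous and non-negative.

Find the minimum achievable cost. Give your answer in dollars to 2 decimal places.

$2.48

Let x1 = kg of scrap grade C, x2 = kg of ferromanganese, x3 = kg of pig iron.
Minimize 0.31x1 + 2.16x2 + 0.56x3 subject to:
  3x1 ≥ 7   (nickel)
  3x1 + 1x2 ≥ 4   (chromium)
  9x1 + 820x2 + 5x3 ≥ 689   (manganese)
  0.46x1 + 1.82x2 + 0.82x3 ≤ 4.29   (phosphorus)
  x3 ≤ 1.9
  x1 ≤ 3.5
  x1, x2, x3 ≥ 0.
The minimum-cost mix takes nothing from pig iron — only scrap grade C, ferromanganese. The nickel and manganese requirements are met with equality.
Optimal quantities: scrap grade C = 2.333 kg, ferromanganese = 0.8146 kg.
Objective = 0.31·2.333 + 2.16·0.8146 = 2.4828.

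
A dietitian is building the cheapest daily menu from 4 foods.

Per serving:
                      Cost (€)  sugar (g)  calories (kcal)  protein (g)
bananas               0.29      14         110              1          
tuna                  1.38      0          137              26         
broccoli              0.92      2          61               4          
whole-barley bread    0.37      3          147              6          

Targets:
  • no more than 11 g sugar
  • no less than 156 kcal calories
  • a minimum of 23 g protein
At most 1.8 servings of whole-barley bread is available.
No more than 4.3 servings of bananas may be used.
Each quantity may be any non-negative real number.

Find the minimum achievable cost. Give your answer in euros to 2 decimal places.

€1.24

Let x1 = servings of bananas, x2 = servings of tuna, x3 = servings of broccoli, x4 = servings of whole-barley bread.
Minimise 0.29x1 + 1.38x2 + 0.92x3 + 0.37x4 with:
  14x1 + 2x3 + 3x4 ≤ 11   (sugar)
  110x1 + 137x2 + 61x3 + 147x4 ≥ 156   (calories)
  1x1 + 26x2 + 4x3 + 6x4 ≥ 23   (protein)
  x4 ≤ 1.8
  x1 ≤ 4.3
  x1, x2, x3, x4 ≥ 0.
The minimum-cost mix takes nothing from bananas, broccoli — only tuna, whole-barley bread. Binding constraints: calories and protein.
Optimal quantities: tuna = 0.815 servings, whole-barley bread = 0.3017 servings.
Hence cost = 1.38·0.815 + 0.37·0.3017 = €1.2363.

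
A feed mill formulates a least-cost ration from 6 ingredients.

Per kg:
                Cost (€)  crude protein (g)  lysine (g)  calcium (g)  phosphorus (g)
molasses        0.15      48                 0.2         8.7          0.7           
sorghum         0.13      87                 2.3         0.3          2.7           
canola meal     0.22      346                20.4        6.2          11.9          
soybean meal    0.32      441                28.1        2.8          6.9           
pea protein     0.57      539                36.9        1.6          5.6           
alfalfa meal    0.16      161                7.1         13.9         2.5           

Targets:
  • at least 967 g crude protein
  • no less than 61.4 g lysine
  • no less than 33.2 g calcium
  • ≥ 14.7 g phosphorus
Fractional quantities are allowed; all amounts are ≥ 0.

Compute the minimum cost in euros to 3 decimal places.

Let x1 = kg of molasses, x2 = kg of sorghum, x3 = kg of canola meal, x4 = kg of soybean meal, x5 = kg of pea protein, x6 = kg of alfalfa meal.
Minimize 0.15x1 + 0.13x2 + 0.22x3 + 0.32x4 + 0.57x5 + 0.16x6 s.t.:
  48x1 + 87x2 + 346x3 + 441x4 + 539x5 + 161x6 ≥ 967   (crude protein)
  0.2x1 + 2.3x2 + 20.4x3 + 28.1x4 + 36.9x5 + 7.1x6 ≥ 61.4   (lysine)
  8.7x1 + 0.3x2 + 6.2x3 + 2.8x4 + 1.6x5 + 13.9x6 ≥ 33.2   (calcium)
  0.7x1 + 2.7x2 + 11.9x3 + 6.9x4 + 5.6x5 + 2.5x6 ≥ 14.7   (phosphorus)
  x1, x2, x3, x4, x5, x6 ≥ 0.
The minimum-cost mix takes nothing from molasses, sorghum, soybean meal, pea protein — only canola meal, alfalfa meal. The lysine and calcium requirements are met with equality.
So canola meal = 2.579 kg, alfalfa meal = 1.238 kg.
Hence cost = 0.22·2.579 + 0.16·1.238 = €0.76546.

€0.765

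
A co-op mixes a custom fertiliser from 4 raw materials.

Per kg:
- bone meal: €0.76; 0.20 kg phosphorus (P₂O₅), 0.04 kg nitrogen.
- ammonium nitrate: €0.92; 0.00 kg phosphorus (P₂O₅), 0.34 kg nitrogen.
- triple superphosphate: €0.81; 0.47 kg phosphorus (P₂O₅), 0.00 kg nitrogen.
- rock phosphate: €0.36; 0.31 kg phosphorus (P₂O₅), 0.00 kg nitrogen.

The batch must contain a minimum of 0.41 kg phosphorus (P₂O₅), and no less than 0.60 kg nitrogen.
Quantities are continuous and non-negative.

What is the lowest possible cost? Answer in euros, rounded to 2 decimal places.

€2.10

Treat it as an LP. Let x1 = kg of bone meal, x2 = kg of ammonium nitrate, x3 = kg of triple superphosphate, x4 = kg of rock phosphate.
min 0.76x1 + 0.92x2 + 0.81x3 + 0.36x4 with:
  0.2x1 + 0.47x3 + 0.31x4 ≥ 0.41   (phosphorus (P₂O₅))
  0.04x1 + 0.34x2 ≥ 0.6   (nitrogen)
  x1, x2, x3, x4 ≥ 0.
The cheapest feasible vertex uses only ammonium nitrate, rock phosphate; bone meal, triple superphosphate are not used. Binding constraints: phosphorus (P₂O₅) and nitrogen.
Solving gives x2 = 1.765, x4 = 1.323.
Total cost: 0.92·1.765 + 0.36·1.323 = 2.1001.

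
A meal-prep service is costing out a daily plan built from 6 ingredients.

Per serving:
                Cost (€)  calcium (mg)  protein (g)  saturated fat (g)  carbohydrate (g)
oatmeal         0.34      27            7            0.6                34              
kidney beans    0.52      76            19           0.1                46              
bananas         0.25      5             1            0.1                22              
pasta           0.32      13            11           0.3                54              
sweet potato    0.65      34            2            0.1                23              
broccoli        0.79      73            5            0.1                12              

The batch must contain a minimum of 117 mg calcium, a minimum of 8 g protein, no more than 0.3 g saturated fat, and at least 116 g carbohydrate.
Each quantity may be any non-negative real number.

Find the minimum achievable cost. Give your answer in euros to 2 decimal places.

€1.24

Set it up as a linear program. Let x1 = servings of oatmeal, x2 = servings of kidney beans, x3 = servings of bananas, x4 = servings of pasta, x5 = servings of sweet potato, x6 = servings of broccoli.
min 0.34x1 + 0.52x2 + 0.25x3 + 0.32x4 + 0.65x5 + 0.79x6 with:
  27x1 + 76x2 + 5x3 + 13x4 + 34x5 + 73x6 ≥ 117   (calcium)
  7x1 + 19x2 + 1x3 + 11x4 + 2x5 + 5x6 ≥ 8   (protein)
  0.6x1 + 0.1x2 + 0.1x3 + 0.3x4 + 0.1x5 + 0.1x6 ≤ 0.3   (saturated fat)
  34x1 + 46x2 + 22x3 + 54x4 + 23x5 + 12x6 ≥ 116   (carbohydrate)
  x1, x2, x3, x4, x5, x6 ≥ 0.
The cheapest feasible vertex uses only kidney beans, pasta; oatmeal, bananas, sweet potato, broccoli are not used. The saturated fat and carbohydrate requirements are met with equality.
So kidney beans = 2.214 servings, pasta = 0.2619 servings.
Hence cost = 0.52·2.214 + 0.32·0.2619 = €1.2351.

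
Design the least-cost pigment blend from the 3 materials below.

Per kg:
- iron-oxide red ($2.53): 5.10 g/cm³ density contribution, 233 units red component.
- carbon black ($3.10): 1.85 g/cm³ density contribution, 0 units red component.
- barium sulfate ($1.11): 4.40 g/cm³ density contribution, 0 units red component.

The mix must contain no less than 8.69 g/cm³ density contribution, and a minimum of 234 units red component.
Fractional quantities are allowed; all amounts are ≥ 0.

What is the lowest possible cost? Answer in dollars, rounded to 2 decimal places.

Let x1 = kg of iron-oxide red, x2 = kg of carbon black, x3 = kg of barium sulfate.
min 2.53x1 + 3.1x2 + 1.11x3 with:
  5.1x1 + 1.85x2 + 4.4x3 ≥ 8.69   (density contribution)
  233x1 ≥ 234   (red component)
  x1, x2, x3 ≥ 0.
The optimal basis is {iron-oxide red, barium sulfate}; carbon black drops out. Binding constraints: density contribution and red component.
That vertex is x1 = 1.004, x3 = 0.8109.
Objective = 2.53·1.004 + 1.11·0.8109 = 3.4402.

$3.44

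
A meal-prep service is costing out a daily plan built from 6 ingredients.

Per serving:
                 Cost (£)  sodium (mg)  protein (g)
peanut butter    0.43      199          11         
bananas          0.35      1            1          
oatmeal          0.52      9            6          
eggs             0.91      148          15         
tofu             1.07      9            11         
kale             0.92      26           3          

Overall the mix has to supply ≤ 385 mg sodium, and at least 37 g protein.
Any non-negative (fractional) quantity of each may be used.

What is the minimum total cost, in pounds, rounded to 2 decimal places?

Treat it as an LP. Let x1 = servings of peanut butter, x2 = servings of bananas, x3 = servings of oatmeal, x4 = servings of eggs, x5 = servings of tofu, x6 = servings of kale.
Minimize 0.43x1 + 0.35x2 + 0.52x3 + 0.91x4 + 1.07x5 + 0.92x6 with:
  199x1 + 1x2 + 9x3 + 148x4 + 9x5 + 26x6 ≤ 385   (sodium)
  11x1 + 1x2 + 6x3 + 15x4 + 11x5 + 3x6 ≥ 37   (protein)
  x1, x2, x3, x4, x5, x6 ≥ 0.
At the optimum only peanut butter, eggs are positive (bananas, oatmeal, tofu, kale = 0). Binding constraints: sodium and protein.
So peanut butter = 0.2203 servings, eggs = 2.305 servings.
Cost = 0.43·0.2203 + 0.91·2.305 = 2.1923.

£2.19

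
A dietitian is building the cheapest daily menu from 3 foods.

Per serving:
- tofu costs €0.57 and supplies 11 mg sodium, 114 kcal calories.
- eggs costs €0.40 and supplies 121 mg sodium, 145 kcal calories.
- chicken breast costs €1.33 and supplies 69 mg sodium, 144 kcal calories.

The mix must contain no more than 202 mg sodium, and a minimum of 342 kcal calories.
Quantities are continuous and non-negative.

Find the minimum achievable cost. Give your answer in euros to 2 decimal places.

This is a linear program. Let x1 = servings of tofu, x2 = servings of eggs, x3 = servings of chicken breast.
Minimize 0.57x1 + 0.4x2 + 1.33x3 subject to:
  11x1 + 121x2 + 69x3 ≤ 202   (sodium)
  114x1 + 145x2 + 144x3 ≥ 342   (calories)
  x1, x2, x3 ≥ 0.
At the optimum only tofu, eggs are positive (chicken breast = 0). The sodium and calories requirements are met with equality.
Optimal quantities: tofu = 0.9912 servings, eggs = 1.579 servings.
Cost = 0.57·0.9912 + 0.4·1.579 = 1.1966.

€1.20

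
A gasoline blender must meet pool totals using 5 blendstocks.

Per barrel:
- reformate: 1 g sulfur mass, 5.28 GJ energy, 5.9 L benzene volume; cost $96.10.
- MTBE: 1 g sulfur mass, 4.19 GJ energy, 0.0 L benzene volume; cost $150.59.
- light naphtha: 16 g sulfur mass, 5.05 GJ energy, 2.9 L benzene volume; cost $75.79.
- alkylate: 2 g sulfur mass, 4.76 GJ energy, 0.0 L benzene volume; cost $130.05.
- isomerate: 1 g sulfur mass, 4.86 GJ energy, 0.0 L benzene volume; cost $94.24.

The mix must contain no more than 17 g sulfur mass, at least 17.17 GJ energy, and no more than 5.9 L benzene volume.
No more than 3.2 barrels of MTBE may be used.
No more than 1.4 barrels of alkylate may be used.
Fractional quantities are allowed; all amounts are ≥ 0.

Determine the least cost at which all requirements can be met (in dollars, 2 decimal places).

Set it up as a linear program. Let x1 = barrels of reformate, x2 = barrels of MTBE, x3 = barrels of light naphtha, x4 = barrels of alkylate, x5 = barrels of isomerate.
Minimise 96.1x1 + 150.59x2 + 75.79x3 + 130.05x4 + 94.24x5 subject to:
  1x1 + 1x2 + 16x3 + 2x4 + 1x5 ≤ 17   (sulfur mass)
  5.28x1 + 4.19x2 + 5.05x3 + 4.76x4 + 4.86x5 ≥ 17.17   (energy)
  5.9x1 + 2.9x3 ≤ 5.9   (benzene volume)
  x2 ≤ 3.2
  x4 ≤ 1.4
  x1, x2, x3, x4, x5 ≥ 0.
The optimal basis is {reformate, light naphtha, isomerate}; MTBE, alkylate drop out. There the sulfur mass, energy, benzene volume constraints are tight.
Optimal quantities: reformate = 0.55597 barrels, light naphtha = 0.90336 barrels, isomerate = 1.9902 barrels.
Hence cost = 96.1·0.55597 + 75.79·0.90336 + 94.24·1.9902 = $309.4508.

$309.45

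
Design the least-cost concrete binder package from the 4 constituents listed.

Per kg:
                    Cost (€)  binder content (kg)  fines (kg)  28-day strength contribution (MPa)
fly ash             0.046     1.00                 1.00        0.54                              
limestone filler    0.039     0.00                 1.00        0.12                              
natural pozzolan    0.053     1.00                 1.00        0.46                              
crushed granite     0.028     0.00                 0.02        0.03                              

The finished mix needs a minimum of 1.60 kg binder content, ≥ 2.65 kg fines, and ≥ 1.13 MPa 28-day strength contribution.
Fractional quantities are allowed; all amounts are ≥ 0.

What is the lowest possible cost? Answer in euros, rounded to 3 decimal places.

€0.117

Let x1 = kg of fly ash, x2 = kg of limestone filler, x3 = kg of natural pozzolan, x4 = kg of crushed granite.
Minimize 0.046x1 + 0.039x2 + 0.053x3 + 0.028x4 s.t.:
  1x1 + 1x3 ≥ 1.6   (binder content)
  1x1 + 1x2 + 1x3 + 0.02x4 ≥ 2.65   (fines)
  0.54x1 + 0.12x2 + 0.46x3 + 0.03x4 ≥ 1.13   (28-day strength contribution)
  x1, x2, x3, x4 ≥ 0.
The minimum-cost mix takes nothing from natural pozzolan, crushed granite — only fly ash, limestone filler. The fines and 28-day strength contribution requirements are met with equality.
So fly ash = 1.933 kg, limestone filler = 0.7167 kg.
Total cost: 0.046·1.933 + 0.039·0.7167 = 0.11687.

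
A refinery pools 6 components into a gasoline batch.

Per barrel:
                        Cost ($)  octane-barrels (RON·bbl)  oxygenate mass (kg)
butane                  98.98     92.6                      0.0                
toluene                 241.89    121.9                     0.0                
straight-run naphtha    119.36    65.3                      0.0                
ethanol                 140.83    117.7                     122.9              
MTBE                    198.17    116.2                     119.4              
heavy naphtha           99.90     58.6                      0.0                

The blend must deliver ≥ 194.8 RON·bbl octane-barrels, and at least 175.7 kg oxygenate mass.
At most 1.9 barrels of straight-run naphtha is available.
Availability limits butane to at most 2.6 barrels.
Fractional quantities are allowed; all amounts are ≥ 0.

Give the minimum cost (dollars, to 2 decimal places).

$229.70

Set it up as a linear program. Let x1 = barrels of butane, x2 = barrels of toluene, x3 = barrels of straight-run naphtha, x4 = barrels of ethanol, x5 = barrels of MTBE, x6 = barrels of heavy naphtha.
Minimize 98.98x1 + 241.89x2 + 119.36x3 + 140.83x4 + 198.17x5 + 99.9x6 with:
  92.6x1 + 121.9x2 + 65.3x3 + 117.7x4 + 116.2x5 + 58.6x6 ≥ 194.8   (octane-barrels)
  122.9x4 + 119.4x5 ≥ 175.7   (oxygenate mass)
  x3 ≤ 1.9
  x1 ≤ 2.6
  x1, x2, x3, x4, x5, x6 ≥ 0.
The minimum-cost mix takes nothing from toluene, straight-run naphtha, MTBE, heavy naphtha — only butane, ethanol. There the octane-barrels and oxygenate mass constraints are tight.
So butane = 0.286544 barrels, ethanol = 1.42962 barrels.
Objective = 98.98·0.286544 + 140.83·1.42962 = 229.6955.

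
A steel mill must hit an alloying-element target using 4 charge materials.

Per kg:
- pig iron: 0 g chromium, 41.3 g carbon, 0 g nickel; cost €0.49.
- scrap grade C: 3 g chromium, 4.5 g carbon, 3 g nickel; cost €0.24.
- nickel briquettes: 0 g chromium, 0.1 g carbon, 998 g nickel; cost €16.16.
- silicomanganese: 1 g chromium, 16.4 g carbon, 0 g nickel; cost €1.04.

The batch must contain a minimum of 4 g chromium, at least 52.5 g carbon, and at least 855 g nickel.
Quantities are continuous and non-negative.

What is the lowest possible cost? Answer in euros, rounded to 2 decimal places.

Set it up as a linear program. Let x1 = kg of pig iron, x2 = kg of scrap grade C, x3 = kg of nickel briquettes, x4 = kg of silicomanganese.
Minimize 0.49x1 + 0.24x2 + 16.16x3 + 1.04x4 s.t.:
  3x2 + 1x4 ≥ 4   (chromium)
  41.3x1 + 4.5x2 + 0.1x3 + 16.4x4 ≥ 52.5   (carbon)
  3x2 + 998x3 ≥ 855   (nickel)
  x1, x2, x3, x4 ≥ 0.
The optimal basis is {pig iron, scrap grade C, nickel briquettes}; silicomanganese drops out. The chromium, carbon, nickel requirements are met with equality.
Solving gives x1 = 1.124, x2 = 1.333, x3 = 0.8527.
Total cost: 0.49·1.124 + 0.24·1.333 + 16.16·0.8527 = 14.6503.

€14.65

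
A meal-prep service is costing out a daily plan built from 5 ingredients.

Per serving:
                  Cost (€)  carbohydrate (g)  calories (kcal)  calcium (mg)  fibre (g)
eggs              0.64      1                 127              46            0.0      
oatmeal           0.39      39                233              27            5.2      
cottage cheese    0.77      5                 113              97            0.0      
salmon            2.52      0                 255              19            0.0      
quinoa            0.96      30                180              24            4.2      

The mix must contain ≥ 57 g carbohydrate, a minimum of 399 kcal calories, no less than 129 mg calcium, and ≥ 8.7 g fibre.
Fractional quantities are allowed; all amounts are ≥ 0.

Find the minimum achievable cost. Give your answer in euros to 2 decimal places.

Treat it as an LP. Let x1 = servings of eggs, x2 = servings of oatmeal, x3 = servings of cottage cheese, x4 = servings of salmon, x5 = servings of quinoa.
min 0.64x1 + 0.39x2 + 0.77x3 + 2.52x4 + 0.96x5 with:
  1x1 + 39x2 + 5x3 + 30x5 ≥ 57   (carbohydrate)
  127x1 + 233x2 + 113x3 + 255x4 + 180x5 ≥ 399   (calories)
  46x1 + 27x2 + 97x3 + 19x4 + 24x5 ≥ 129   (calcium)
  5.2x2 + 4.2x5 ≥ 8.7   (fibre)
  x1, x2, x3, x4, x5 ≥ 0.
The minimum-cost mix takes nothing from eggs, salmon, quinoa — only oatmeal, cottage cheese. The calcium and fibre requirements are met with equality.
Optimal quantities: oatmeal = 1.673 servings, cottage cheese = 0.8642 servings.
Total cost: 0.39·1.673 + 0.77·0.8642 = 1.3179.

€1.32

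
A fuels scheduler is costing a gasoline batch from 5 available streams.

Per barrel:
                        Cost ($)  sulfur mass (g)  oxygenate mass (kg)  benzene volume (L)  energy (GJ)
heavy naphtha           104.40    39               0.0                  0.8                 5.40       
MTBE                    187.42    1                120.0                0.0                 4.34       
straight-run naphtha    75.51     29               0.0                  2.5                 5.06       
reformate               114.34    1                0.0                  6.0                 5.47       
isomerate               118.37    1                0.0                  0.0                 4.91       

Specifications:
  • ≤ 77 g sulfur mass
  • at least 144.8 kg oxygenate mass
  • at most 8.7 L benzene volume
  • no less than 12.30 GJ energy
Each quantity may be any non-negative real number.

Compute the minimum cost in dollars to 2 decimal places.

Set it up as a linear program. Let x1 = barrels of heavy naphtha, x2 = barrels of MTBE, x3 = barrels of straight-run naphtha, x4 = barrels of reformate, x5 = barrels of isomerate.
min 104.4x1 + 187.42x2 + 75.51x3 + 114.34x4 + 118.37x5 s.t.:
  39x1 + 1x2 + 29x3 + 1x4 + 1x5 ≤ 77   (sulfur mass)
  120x2 ≥ 144.8   (oxygenate mass)
  0.8x1 + 2.5x3 + 6x4 ≤ 8.7   (benzene volume)
  5.4x1 + 4.34x2 + 5.06x3 + 5.47x4 + 4.91x5 ≥ 12.3   (energy)
  x1, x2, x3, x4, x5 ≥ 0.
At the optimum only MTBE, straight-run naphtha are positive (heavy naphtha, reformate, isomerate = 0). There the oxygenate mass and energy constraints are tight.
Solving gives x2 = 1.2067, x3 = 1.3959.
Hence cost = 187.42·1.2067 + 75.51·1.3959 = $331.5641.

$331.56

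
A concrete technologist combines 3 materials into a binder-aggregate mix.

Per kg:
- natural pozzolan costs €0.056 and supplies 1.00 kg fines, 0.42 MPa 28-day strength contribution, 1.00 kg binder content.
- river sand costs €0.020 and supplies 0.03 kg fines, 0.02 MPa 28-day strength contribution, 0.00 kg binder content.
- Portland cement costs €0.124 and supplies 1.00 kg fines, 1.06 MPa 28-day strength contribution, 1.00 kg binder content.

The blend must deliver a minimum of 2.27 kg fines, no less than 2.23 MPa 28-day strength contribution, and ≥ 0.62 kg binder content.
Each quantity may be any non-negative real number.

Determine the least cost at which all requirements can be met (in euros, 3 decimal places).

Treat it as an LP. Let x1 = kg of natural pozzolan, x2 = kg of river sand, x3 = kg of Portland cement.
Minimize 0.056x1 + 0.02x2 + 0.124x3 s.t.:
  1x1 + 0.03x2 + 1x3 ≥ 2.27   (fines)
  0.42x1 + 0.02x2 + 1.06x3 ≥ 2.23   (28-day strength contribution)
  1x1 + 1x3 ≥ 0.62   (binder content)
  x1, x2, x3 ≥ 0.
The optimal basis is {natural pozzolan, Portland cement}; river sand drops out. Binding constraints: fines and 28-day strength contribution.
Solving gives x1 = 0.2753, x3 = 1.995.
Cost = 0.056·0.2753 + 0.124·1.995 = 0.26280.

€0.263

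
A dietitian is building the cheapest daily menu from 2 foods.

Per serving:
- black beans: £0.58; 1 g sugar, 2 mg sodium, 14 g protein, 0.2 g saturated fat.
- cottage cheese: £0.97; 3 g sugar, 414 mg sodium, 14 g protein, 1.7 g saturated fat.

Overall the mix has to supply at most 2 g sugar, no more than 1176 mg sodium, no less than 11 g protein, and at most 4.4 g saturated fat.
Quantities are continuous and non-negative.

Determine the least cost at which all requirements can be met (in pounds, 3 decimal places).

This is a linear program. Let x1 = servings of black beans, x2 = servings of cottage cheese.
Minimise 0.58x1 + 0.97x2 subject to:
  1x1 + 3x2 ≤ 2   (sugar)
  2x1 + 414x2 ≤ 1176   (sodium)
  14x1 + 14x2 ≥ 11   (protein)
  0.2x1 + 1.7x2 ≤ 4.4   (saturated fat)
  x1, x2 ≥ 0.
The optimal basis is {black beans}; cottage cheese drops out. There the protein constraint is tight.
So black beans = 0.7857 servings.
Cost = 0.58·0.7857 = 0.45571.

£0.456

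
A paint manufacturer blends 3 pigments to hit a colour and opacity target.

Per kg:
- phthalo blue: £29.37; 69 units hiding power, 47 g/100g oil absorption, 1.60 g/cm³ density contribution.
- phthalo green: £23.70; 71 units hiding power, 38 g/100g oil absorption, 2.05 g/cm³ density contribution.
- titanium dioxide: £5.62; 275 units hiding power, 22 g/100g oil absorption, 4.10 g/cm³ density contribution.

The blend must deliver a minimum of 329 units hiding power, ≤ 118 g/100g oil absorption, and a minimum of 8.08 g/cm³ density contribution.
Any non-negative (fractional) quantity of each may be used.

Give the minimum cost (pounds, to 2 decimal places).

£11.08

Let x1 = kg of phthalo blue, x2 = kg of phthalo green, x3 = kg of titanium dioxide.
min 29.37x1 + 23.7x2 + 5.62x3 subject to:
  69x1 + 71x2 + 275x3 ≥ 329   (hiding power)
  47x1 + 38x2 + 22x3 ≤ 118   (oil absorption)
  1.6x1 + 2.05x2 + 4.1x3 ≥ 8.08   (density contribution)
  x1, x2, x3 ≥ 0.
The cheapest feasible vertex uses only titanium dioxide; phthalo blue, phthalo green are not used. The density contribution requirement is met with equality.
Solving gives x3 = 1.971.
Objective = 5.62·1.971 = 11.0770.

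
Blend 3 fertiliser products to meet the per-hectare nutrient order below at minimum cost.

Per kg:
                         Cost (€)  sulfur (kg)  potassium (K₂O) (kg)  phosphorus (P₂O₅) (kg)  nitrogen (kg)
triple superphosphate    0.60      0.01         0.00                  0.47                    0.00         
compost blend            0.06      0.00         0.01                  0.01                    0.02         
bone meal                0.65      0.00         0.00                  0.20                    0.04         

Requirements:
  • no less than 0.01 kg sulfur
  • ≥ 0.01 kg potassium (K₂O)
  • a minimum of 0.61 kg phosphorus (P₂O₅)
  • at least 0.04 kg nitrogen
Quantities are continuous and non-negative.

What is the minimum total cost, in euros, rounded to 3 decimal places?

€0.873

Let x1 = kg of triple superphosphate, x2 = kg of compost blend, x3 = kg of bone meal.
min 0.6x1 + 0.06x2 + 0.65x3 subject to:
  0.01x1 ≥ 0.01   (sulfur)
  0.01x2 ≥ 0.01   (potassium (K₂O))
  0.47x1 + 0.01x2 + 0.2x3 ≥ 0.61   (phosphorus (P₂O₅))
  0.02x2 + 0.04x3 ≥ 0.04   (nitrogen)
  x1, x2, x3 ≥ 0.
The cheapest feasible vertex uses only triple superphosphate, compost blend; bone meal is not used. Binding constraints: phosphorus (P₂O₅) and nitrogen.
So triple superphosphate = 1.255 kg, compost blend = 2 kg.
Hence cost = 0.6·1.255 + 0.06·2 = €0.87300.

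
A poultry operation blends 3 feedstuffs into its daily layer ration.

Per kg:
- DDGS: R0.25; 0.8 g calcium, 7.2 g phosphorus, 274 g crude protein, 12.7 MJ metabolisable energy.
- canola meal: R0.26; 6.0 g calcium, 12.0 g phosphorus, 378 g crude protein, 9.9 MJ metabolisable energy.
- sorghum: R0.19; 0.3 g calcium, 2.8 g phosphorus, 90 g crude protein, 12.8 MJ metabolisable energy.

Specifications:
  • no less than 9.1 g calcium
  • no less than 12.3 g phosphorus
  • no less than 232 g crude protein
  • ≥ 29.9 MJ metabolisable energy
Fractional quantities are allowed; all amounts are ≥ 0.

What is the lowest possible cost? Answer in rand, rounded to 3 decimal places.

R0.608

Let x1 = kg of DDGS, x2 = kg of canola meal, x3 = kg of sorghum.
Minimize 0.25x1 + 0.26x2 + 0.19x3 s.t.:
  0.8x1 + 6x2 + 0.3x3 ≥ 9.1   (calcium)
  7.2x1 + 12x2 + 2.8x3 ≥ 12.3   (phosphorus)
  274x1 + 378x2 + 90x3 ≥ 232   (crude protein)
  12.7x1 + 9.9x2 + 12.8x3 ≥ 29.9   (metabolisable energy)
  x1, x2, x3 ≥ 0.
The cheapest feasible vertex uses only canola meal, sorghum; DDGS is not used. The calcium and metabolisable energy requirements are met with equality.
Optimal quantities: canola meal = 1.456 kg, sorghum = 1.21 kg.
Hence cost = 0.26·1.456 + 0.19·1.21 = R0.60846.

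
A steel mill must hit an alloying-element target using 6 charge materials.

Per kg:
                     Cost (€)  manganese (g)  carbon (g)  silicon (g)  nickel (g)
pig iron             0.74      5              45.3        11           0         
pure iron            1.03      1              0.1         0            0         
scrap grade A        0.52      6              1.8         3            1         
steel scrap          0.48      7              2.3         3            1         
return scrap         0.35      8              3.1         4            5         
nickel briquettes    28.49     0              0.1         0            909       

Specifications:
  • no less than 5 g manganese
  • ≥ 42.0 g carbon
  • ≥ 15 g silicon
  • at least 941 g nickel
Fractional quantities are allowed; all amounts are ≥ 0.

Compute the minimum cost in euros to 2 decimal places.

€30.39

Let x1 = kg of pig iron, x2 = kg of pure iron, x3 = kg of scrap grade A, x4 = kg of steel scrap, x5 = kg of return scrap, x6 = kg of nickel briquettes.
Minimize 0.74x1 + 1.03x2 + 0.52x3 + 0.48x4 + 0.35x5 + 28.49x6 s.t.:
  5x1 + 1x2 + 6x3 + 7x4 + 8x5 ≥ 5   (manganese)
  45.3x1 + 0.1x2 + 1.8x3 + 2.3x4 + 3.1x5 + 0.1x6 ≥ 42   (carbon)
  11x1 + 3x3 + 3x4 + 4x5 ≥ 15   (silicon)
  1x3 + 1x4 + 5x5 + 909x6 ≥ 941   (nickel)
  x1, x2, x3, x4, x5, x6 ≥ 0.
The optimal basis is {pig iron, return scrap, nickel briquettes}; pure iron, scrap grade A, steel scrap drop out. The carbon, silicon, nickel requirements are met with equality.
Solving gives x1 = 0.8232, x5 = 1.486, x6 = 1.027.
Objective = 0.74·0.8232 + 0.35·1.486 + 28.49·1.027 = 30.3885.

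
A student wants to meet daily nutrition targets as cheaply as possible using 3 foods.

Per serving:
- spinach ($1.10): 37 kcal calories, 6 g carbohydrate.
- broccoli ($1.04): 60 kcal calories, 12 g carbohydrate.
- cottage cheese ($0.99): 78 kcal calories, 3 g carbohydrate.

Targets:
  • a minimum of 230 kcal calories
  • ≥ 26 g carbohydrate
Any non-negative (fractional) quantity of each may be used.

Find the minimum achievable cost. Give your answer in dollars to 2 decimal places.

This is a linear program. Let x1 = servings of spinach, x2 = servings of broccoli, x3 = servings of cottage cheese.
min 1.1x1 + 1.04x2 + 0.99x3 subject to:
  37x1 + 60x2 + 78x3 ≥ 230   (calories)
  6x1 + 12x2 + 3x3 ≥ 26   (carbohydrate)
  x1, x2, x3 ≥ 0.
The cheapest feasible vertex uses only broccoli, cottage cheese; spinach is not used. The calories and carbohydrate requirements are met with equality.
Optimal quantities: broccoli = 1.77 servings, cottage cheese = 1.587 servings.
Total cost: 1.04·1.77 + 0.99·1.587 = 3.4119.

$3.41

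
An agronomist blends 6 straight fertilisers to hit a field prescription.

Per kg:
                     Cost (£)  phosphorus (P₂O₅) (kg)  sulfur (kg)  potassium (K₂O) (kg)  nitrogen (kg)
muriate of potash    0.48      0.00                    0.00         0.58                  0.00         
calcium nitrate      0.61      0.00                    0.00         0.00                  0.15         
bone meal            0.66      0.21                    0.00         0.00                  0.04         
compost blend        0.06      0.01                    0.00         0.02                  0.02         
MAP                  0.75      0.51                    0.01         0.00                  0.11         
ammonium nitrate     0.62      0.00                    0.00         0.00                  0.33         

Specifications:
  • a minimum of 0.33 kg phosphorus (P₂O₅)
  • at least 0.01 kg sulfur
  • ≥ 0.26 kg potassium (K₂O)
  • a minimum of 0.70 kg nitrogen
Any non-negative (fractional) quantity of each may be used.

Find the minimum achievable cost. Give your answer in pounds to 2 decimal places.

£2.07

Set it up as a linear program. Let x1 = kg of muriate of potash, x2 = kg of calcium nitrate, x3 = kg of bone meal, x4 = kg of compost blend, x5 = kg of MAP, x6 = kg of ammonium nitrate.
Minimise 0.48x1 + 0.61x2 + 0.66x3 + 0.06x4 + 0.75x5 + 0.62x6 subject to:
  0.21x3 + 0.01x4 + 0.51x5 ≥ 0.33   (phosphorus (P₂O₅))
  0.01x5 ≥ 0.01   (sulfur)
  0.58x1 + 0.02x4 ≥ 0.26   (potassium (K₂O))
  0.15x2 + 0.04x3 + 0.02x4 + 0.11x5 + 0.33x6 ≥ 0.7   (nitrogen)
  x1, x2, x3, x4, x5, x6 ≥ 0.
The optimal basis is {muriate of potash, MAP, ammonium nitrate}; calcium nitrate, bone meal, compost blend drop out. There the sulfur, potassium (K₂O), nitrogen constraints are tight.
Optimal quantities: muriate of potash = 0.4483 kg, MAP = 1 kg, ammonium nitrate = 1.788 kg.
Objective = 0.48·0.4483 + 0.75·1 + 0.62·1.788 = 2.0737.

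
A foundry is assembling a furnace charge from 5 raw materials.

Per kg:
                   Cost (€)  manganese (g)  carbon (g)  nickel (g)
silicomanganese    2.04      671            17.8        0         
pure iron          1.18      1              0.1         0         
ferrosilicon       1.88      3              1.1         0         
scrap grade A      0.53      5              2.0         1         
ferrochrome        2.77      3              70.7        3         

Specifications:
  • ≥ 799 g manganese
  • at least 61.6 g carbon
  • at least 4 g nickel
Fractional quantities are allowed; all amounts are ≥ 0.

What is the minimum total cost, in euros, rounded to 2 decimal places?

This is a linear program. Let x1 = kg of silicomanganese, x2 = kg of pure iron, x3 = kg of ferrosilicon, x4 = kg of scrap grade A, x5 = kg of ferrochrome.
Minimise 2.04x1 + 1.18x2 + 1.88x3 + 0.53x4 + 2.77x5 subject to:
  671x1 + 1x2 + 3x3 + 5x4 + 3x5 ≥ 799   (manganese)
  17.8x1 + 0.1x2 + 1.1x3 + 2x4 + 70.7x5 ≥ 61.6   (carbon)
  1x4 + 3x5 ≥ 4   (nickel)
  x1, x2, x3, x4, x5 ≥ 0.
The cheapest feasible vertex uses only silicomanganese, scrap grade A, ferrochrome; pure iron, ferrosilicon are not used. The manganese, carbon, nickel requirements are met with equality.
Solving gives x1 = 1.17, x4 = 2.48, x5 = 0.5065.
Total cost: 2.04·1.17 + 0.53·2.48 + 2.77·0.5065 = 5.1042.

€5.10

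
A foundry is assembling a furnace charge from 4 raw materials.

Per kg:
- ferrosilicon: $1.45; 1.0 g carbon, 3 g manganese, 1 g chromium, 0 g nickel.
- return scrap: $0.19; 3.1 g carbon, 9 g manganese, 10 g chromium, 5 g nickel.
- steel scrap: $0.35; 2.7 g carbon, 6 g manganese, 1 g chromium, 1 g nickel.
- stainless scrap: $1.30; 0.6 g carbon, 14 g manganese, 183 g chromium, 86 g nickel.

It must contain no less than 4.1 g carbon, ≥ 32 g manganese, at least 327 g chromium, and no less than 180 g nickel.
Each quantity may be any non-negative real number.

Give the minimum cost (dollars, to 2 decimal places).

Let x1 = kg of ferrosilicon, x2 = kg of return scrap, x3 = kg of steel scrap, x4 = kg of stainless scrap.
Minimise 1.45x1 + 0.19x2 + 0.35x3 + 1.3x4 subject to:
  1x1 + 3.1x2 + 2.7x3 + 0.6x4 ≥ 4.1   (carbon)
  3x1 + 9x2 + 6x3 + 14x4 ≥ 32   (manganese)
  1x1 + 10x2 + 1x3 + 183x4 ≥ 327   (chromium)
  5x2 + 1x3 + 86x4 ≥ 180   (nickel)
  x1, x2, x3, x4 ≥ 0.
The optimal basis is {return scrap, stainless scrap}; ferrosilicon, steel scrap drop out. The carbon and nickel requirements are met with equality.
Optimal quantities: return scrap = 0.9279 kg, stainless scrap = 2.039 kg.
Hence cost = 0.19·0.9279 + 1.3·2.039 = $2.8270.

$2.83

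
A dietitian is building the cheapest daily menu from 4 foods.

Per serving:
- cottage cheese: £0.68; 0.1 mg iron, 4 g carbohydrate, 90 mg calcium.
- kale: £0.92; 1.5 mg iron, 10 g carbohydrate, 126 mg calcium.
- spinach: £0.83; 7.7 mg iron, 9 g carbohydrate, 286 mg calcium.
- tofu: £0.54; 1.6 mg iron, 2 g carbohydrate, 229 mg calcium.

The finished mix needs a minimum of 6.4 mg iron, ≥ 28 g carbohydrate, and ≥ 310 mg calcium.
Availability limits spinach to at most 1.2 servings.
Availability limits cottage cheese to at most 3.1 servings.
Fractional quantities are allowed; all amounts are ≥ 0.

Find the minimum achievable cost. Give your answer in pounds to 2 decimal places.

Let x1 = servings of cottage cheese, x2 = servings of kale, x3 = servings of spinach, x4 = servings of tofu.
Minimize 0.68x1 + 0.92x2 + 0.83x3 + 0.54x4 with:
  0.1x1 + 1.5x2 + 7.7x3 + 1.6x4 ≥ 6.4   (iron)
  4x1 + 10x2 + 9x3 + 2x4 ≥ 28   (carbohydrate)
  90x1 + 126x2 + 286x3 + 229x4 ≥ 310   (calcium)
  x3 ≤ 1.2
  x1 ≤ 3.1
  x1, x2, x3, x4 ≥ 0.
The minimum-cost mix takes nothing from cottage cheese, tofu — only kale, spinach. The iron and carbohydrate requirements are met with equality.
Optimal quantities: kale = 2.488 servings, spinach = 0.3465 servings.
Hence cost = 0.92·2.488 + 0.83·0.3465 = £2.5766.

£2.58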